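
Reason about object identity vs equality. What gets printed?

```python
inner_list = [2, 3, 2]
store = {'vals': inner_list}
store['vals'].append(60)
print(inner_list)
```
[2, 3, 2, 60]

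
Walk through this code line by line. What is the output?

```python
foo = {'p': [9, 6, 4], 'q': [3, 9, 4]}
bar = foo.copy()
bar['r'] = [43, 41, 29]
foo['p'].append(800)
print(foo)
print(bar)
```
{'p': [9, 6, 4, 800], 'q': [3, 9, 4]}
{'p': [9, 6, 4, 800], 'q': [3, 9, 4], 'r': [43, 41, 29]}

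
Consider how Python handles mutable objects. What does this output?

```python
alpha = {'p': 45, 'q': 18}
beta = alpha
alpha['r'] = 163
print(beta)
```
{'p': 45, 'q': 18, 'r': 163}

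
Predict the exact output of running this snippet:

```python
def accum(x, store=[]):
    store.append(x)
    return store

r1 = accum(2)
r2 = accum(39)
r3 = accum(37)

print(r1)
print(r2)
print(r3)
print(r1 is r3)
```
[2, 39, 37]
[2, 39, 37]
[2, 39, 37]
True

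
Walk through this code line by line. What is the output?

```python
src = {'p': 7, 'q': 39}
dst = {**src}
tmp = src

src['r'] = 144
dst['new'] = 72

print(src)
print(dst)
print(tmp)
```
{'p': 7, 'q': 39, 'r': 144}
{'p': 7, 'q': 39, 'new': 72}
{'p': 7, 'q': 39, 'r': 144}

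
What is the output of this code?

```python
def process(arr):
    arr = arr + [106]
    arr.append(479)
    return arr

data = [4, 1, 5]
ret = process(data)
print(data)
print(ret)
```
[4, 1, 5]
[4, 1, 5, 106, 479]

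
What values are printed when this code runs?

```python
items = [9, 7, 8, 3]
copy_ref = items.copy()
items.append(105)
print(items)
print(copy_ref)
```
[9, 7, 8, 3, 105]
[9, 7, 8, 3]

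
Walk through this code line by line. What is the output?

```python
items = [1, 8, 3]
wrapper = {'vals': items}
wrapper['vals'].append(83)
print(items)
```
[1, 8, 3, 83]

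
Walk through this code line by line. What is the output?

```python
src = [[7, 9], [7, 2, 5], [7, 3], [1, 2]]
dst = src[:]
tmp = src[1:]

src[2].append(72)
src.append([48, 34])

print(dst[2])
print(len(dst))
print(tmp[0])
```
[7, 3, 72]
4
[7, 2, 5]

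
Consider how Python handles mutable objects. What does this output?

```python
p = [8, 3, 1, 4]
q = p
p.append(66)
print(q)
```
[8, 3, 1, 4, 66]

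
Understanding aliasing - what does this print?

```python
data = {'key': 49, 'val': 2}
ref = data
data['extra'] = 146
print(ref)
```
{'key': 49, 'val': 2, 'extra': 146}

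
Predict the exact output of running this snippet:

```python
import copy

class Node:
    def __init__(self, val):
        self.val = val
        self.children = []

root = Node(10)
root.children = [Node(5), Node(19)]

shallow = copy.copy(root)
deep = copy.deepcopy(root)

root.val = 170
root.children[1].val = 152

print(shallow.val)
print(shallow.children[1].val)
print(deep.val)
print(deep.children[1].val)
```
10
152
10
19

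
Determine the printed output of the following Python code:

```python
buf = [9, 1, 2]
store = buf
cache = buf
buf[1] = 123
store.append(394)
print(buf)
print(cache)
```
[9, 123, 2, 394]
[9, 123, 2, 394]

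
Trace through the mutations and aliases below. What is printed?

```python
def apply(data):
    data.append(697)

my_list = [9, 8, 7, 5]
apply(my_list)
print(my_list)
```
[9, 8, 7, 5, 697]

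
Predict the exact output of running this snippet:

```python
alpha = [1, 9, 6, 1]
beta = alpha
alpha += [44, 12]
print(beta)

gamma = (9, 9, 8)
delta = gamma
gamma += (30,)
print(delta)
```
[1, 9, 6, 1, 44, 12]
(9, 9, 8)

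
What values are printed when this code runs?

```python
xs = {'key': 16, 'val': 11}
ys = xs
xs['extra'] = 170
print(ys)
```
{'key': 16, 'val': 11, 'extra': 170}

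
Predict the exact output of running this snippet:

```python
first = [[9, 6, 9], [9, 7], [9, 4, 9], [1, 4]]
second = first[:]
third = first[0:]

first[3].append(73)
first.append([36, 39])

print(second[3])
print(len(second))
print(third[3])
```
[1, 4, 73]
4
[1, 4, 73]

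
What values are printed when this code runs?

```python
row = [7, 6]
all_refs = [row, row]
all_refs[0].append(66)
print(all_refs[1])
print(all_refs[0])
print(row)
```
[7, 6, 66]
[7, 6, 66]
[7, 6, 66]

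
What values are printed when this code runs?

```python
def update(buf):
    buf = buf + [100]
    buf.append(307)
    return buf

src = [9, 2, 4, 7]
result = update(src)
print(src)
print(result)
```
[9, 2, 4, 7]
[9, 2, 4, 7, 100, 307]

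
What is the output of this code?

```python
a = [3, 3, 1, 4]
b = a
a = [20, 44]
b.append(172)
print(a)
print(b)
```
[20, 44]
[3, 3, 1, 4, 172]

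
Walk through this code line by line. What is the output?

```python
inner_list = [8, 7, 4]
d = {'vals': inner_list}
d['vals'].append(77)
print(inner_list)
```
[8, 7, 4, 77]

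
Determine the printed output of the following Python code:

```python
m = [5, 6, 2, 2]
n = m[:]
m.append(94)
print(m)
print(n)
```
[5, 6, 2, 2, 94]
[5, 6, 2, 2]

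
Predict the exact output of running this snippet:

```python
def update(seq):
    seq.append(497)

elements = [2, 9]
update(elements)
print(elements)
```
[2, 9, 497]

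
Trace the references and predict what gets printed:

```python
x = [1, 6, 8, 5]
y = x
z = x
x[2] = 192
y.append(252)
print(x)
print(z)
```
[1, 6, 192, 5, 252]
[1, 6, 192, 5, 252]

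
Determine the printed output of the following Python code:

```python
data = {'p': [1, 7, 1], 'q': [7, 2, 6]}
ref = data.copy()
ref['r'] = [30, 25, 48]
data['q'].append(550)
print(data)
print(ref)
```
{'p': [1, 7, 1], 'q': [7, 2, 6, 550]}
{'p': [1, 7, 1], 'q': [7, 2, 6, 550], 'r': [30, 25, 48]}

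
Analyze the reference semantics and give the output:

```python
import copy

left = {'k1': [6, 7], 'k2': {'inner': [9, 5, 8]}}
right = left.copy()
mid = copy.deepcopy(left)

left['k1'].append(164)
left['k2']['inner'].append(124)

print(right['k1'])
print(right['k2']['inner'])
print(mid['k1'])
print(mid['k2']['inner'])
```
[6, 7, 164]
[9, 5, 8, 124]
[6, 7]
[9, 5, 8]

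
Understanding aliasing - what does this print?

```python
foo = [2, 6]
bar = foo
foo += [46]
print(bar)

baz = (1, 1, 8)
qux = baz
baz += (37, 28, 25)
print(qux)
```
[2, 6, 46]
(1, 1, 8)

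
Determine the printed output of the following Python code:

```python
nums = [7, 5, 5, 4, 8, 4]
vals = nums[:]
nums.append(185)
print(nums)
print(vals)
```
[7, 5, 5, 4, 8, 4, 185]
[7, 5, 5, 4, 8, 4]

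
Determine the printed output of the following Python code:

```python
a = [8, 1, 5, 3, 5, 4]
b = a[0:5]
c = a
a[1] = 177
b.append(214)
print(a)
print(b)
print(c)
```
[8, 177, 5, 3, 5, 4]
[8, 1, 5, 3, 5, 214]
[8, 177, 5, 3, 5, 4]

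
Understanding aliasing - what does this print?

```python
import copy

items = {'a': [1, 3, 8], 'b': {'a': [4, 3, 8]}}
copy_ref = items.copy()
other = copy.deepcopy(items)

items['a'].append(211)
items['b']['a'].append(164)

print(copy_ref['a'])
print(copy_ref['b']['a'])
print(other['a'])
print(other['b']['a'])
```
[1, 3, 8, 211]
[4, 3, 8, 164]
[1, 3, 8]
[4, 3, 8]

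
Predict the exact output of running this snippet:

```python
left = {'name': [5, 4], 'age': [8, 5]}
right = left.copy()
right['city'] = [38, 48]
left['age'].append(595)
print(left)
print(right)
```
{'name': [5, 4], 'age': [8, 5, 595]}
{'name': [5, 4], 'age': [8, 5, 595], 'city': [38, 48]}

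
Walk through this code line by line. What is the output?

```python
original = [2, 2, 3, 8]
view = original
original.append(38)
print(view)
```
[2, 2, 3, 8, 38]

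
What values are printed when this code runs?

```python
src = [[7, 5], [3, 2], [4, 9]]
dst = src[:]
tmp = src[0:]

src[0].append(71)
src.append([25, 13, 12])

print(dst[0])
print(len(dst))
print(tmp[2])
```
[7, 5, 71]
3
[4, 9]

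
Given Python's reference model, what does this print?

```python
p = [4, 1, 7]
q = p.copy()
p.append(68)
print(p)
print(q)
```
[4, 1, 7, 68]
[4, 1, 7]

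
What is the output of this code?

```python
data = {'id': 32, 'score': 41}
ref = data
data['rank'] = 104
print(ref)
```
{'id': 32, 'score': 41, 'rank': 104}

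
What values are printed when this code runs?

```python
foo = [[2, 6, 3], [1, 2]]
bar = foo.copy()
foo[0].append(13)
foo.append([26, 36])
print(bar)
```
[[2, 6, 3, 13], [1, 2]]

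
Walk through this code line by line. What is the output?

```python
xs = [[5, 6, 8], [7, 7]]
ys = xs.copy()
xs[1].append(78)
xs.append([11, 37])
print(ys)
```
[[5, 6, 8], [7, 7, 78]]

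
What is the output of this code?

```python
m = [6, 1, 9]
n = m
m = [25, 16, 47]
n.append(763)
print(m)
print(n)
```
[25, 16, 47]
[6, 1, 9, 763]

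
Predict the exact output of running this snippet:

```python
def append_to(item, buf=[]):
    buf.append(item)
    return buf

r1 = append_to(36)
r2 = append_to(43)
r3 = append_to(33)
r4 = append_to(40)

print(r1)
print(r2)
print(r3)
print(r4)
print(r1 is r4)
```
[36, 43, 33, 40]
[36, 43, 33, 40]
[36, 43, 33, 40]
[36, 43, 33, 40]
True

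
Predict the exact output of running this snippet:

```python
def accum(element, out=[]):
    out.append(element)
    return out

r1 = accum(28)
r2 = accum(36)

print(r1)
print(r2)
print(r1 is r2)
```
[28, 36]
[28, 36]
True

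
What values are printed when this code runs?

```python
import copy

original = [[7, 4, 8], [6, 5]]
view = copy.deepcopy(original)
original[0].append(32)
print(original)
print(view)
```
[[7, 4, 8, 32], [6, 5]]
[[7, 4, 8], [6, 5]]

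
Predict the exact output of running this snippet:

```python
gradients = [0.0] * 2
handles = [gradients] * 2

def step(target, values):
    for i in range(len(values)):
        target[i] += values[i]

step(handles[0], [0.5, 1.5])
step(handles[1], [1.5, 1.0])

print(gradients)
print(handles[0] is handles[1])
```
[2.0, 2.5]
True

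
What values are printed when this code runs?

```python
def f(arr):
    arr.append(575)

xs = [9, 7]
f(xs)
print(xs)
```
[9, 7, 575]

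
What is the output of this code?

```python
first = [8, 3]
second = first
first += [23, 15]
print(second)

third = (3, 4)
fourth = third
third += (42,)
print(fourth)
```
[8, 3, 23, 15]
(3, 4)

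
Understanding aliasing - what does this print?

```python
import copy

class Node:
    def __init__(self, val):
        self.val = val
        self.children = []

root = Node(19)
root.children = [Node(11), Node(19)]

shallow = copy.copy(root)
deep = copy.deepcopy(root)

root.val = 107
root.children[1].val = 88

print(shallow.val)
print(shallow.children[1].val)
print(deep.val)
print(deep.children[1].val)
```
19
88
19
19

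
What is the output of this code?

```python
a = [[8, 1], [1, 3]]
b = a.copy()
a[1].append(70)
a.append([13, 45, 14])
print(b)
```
[[8, 1], [1, 3, 70]]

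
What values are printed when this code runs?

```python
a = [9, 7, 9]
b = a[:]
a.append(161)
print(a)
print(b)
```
[9, 7, 9, 161]
[9, 7, 9]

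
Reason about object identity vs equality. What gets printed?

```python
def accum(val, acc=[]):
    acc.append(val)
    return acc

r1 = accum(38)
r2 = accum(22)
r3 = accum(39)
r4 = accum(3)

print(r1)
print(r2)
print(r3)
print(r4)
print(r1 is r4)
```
[38, 22, 39, 3]
[38, 22, 39, 3]
[38, 22, 39, 3]
[38, 22, 39, 3]
True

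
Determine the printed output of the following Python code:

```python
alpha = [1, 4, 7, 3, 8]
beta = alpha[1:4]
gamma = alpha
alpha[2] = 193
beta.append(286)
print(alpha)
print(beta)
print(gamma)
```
[1, 4, 193, 3, 8]
[4, 7, 3, 286]
[1, 4, 193, 3, 8]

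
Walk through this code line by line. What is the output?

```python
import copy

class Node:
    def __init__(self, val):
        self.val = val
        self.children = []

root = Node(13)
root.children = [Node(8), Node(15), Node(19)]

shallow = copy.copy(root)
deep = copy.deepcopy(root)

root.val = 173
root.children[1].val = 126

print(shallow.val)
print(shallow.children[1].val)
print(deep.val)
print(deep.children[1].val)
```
13
126
13
15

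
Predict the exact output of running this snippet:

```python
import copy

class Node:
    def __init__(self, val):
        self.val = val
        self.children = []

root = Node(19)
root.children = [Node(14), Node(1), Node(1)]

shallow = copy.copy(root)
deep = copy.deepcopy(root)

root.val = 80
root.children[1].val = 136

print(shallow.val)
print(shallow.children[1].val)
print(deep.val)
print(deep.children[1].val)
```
19
136
19
1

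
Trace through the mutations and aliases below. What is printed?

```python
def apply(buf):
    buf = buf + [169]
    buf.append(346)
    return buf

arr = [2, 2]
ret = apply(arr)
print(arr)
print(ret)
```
[2, 2]
[2, 2, 169, 346]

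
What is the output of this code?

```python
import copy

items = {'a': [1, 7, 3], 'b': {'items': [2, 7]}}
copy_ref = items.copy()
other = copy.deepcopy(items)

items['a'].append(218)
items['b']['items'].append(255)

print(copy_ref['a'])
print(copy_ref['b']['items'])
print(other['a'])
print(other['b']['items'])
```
[1, 7, 3, 218]
[2, 7, 255]
[1, 7, 3]
[2, 7]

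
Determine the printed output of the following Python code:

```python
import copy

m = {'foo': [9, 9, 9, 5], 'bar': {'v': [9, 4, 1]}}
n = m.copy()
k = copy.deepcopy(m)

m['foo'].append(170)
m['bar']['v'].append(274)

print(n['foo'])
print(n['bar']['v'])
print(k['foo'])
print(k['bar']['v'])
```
[9, 9, 9, 5, 170]
[9, 4, 1, 274]
[9, 9, 9, 5]
[9, 4, 1]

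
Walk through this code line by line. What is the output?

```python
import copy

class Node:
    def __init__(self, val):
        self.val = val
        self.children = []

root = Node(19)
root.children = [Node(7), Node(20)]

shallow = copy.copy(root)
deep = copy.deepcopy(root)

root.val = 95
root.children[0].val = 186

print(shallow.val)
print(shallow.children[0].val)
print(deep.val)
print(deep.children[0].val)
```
19
186
19
7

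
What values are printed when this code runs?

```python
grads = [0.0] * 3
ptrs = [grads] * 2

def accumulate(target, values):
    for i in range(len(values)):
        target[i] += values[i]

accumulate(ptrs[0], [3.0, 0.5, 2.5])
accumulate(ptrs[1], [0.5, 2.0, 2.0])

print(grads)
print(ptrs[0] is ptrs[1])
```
[3.5, 2.5, 4.5]
True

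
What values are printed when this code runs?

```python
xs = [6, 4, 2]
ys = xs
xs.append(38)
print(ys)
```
[6, 4, 2, 38]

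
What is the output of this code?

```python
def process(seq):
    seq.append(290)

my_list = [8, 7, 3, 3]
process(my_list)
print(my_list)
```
[8, 7, 3, 3, 290]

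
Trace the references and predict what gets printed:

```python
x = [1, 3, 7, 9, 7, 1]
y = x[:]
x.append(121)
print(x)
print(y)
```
[1, 3, 7, 9, 7, 1, 121]
[1, 3, 7, 9, 7, 1]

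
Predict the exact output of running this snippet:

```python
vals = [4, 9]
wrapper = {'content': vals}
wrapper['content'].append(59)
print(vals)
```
[4, 9, 59]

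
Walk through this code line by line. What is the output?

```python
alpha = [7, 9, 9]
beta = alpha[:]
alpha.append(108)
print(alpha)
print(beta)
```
[7, 9, 9, 108]
[7, 9, 9]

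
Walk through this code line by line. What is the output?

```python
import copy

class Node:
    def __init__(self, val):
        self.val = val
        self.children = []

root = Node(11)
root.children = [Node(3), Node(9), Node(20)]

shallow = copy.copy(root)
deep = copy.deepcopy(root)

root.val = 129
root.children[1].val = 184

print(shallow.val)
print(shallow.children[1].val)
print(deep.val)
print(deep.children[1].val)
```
11
184
11
9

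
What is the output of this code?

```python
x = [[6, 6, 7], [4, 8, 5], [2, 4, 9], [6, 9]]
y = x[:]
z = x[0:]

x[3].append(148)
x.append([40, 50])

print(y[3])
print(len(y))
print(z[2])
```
[6, 9, 148]
4
[2, 4, 9]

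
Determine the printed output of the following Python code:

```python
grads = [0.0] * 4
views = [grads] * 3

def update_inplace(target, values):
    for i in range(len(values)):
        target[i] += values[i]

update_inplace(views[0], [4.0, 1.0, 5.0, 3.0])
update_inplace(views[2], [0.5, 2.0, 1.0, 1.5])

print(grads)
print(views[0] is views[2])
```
[4.5, 3.0, 6.0, 4.5]
True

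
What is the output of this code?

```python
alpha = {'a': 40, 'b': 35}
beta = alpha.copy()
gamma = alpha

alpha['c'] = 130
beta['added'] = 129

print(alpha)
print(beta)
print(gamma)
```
{'a': 40, 'b': 35, 'c': 130}
{'a': 40, 'b': 35, 'added': 129}
{'a': 40, 'b': 35, 'c': 130}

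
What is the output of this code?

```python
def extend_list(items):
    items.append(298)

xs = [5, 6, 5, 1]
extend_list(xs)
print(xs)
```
[5, 6, 5, 1, 298]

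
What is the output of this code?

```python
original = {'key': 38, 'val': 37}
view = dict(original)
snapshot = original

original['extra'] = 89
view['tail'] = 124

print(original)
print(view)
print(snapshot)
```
{'key': 38, 'val': 37, 'extra': 89}
{'key': 38, 'val': 37, 'tail': 124}
{'key': 38, 'val': 37, 'extra': 89}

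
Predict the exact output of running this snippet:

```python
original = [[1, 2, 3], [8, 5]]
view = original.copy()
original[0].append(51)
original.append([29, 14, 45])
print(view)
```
[[1, 2, 3, 51], [8, 5]]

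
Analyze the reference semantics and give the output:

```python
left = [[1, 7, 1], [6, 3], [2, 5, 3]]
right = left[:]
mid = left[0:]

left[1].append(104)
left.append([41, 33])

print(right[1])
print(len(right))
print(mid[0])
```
[6, 3, 104]
3
[1, 7, 1]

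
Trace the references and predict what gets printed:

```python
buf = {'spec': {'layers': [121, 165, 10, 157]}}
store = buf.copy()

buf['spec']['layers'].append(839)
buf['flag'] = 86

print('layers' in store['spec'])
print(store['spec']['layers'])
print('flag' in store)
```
True
[121, 165, 10, 157, 839]
False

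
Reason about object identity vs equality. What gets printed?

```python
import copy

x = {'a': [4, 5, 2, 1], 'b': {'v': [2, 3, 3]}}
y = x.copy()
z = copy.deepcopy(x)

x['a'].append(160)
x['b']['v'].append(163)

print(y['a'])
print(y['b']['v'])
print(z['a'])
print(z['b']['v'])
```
[4, 5, 2, 1, 160]
[2, 3, 3, 163]
[4, 5, 2, 1]
[2, 3, 3]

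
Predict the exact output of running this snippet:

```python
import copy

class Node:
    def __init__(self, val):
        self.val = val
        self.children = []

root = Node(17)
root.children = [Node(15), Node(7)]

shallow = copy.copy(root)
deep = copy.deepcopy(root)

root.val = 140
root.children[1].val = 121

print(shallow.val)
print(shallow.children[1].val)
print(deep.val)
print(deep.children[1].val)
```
17
121
17
7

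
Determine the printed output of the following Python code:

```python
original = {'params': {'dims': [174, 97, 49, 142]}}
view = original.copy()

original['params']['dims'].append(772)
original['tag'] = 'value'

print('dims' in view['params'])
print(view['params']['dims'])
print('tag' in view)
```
True
[174, 97, 49, 142, 772]
False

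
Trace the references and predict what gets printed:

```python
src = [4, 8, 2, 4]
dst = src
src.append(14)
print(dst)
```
[4, 8, 2, 4, 14]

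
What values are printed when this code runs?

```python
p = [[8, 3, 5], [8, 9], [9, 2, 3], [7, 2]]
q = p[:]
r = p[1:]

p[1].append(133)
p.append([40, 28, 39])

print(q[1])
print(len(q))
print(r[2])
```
[8, 9, 133]
4
[7, 2]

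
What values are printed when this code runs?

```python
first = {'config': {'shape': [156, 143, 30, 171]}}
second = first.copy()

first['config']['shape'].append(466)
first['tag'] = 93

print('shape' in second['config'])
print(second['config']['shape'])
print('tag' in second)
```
True
[156, 143, 30, 171, 466]
False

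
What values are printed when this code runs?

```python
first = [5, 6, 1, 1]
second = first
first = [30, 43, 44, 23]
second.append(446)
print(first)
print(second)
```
[30, 43, 44, 23]
[5, 6, 1, 1, 446]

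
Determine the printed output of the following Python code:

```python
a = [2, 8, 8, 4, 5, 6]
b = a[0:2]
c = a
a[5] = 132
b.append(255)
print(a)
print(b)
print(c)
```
[2, 8, 8, 4, 5, 132]
[2, 8, 255]
[2, 8, 8, 4, 5, 132]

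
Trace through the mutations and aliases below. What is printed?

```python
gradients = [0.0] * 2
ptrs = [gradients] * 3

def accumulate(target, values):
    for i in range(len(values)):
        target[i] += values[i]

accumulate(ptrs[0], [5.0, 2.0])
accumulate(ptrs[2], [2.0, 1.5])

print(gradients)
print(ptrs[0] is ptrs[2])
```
[7.0, 3.5]
True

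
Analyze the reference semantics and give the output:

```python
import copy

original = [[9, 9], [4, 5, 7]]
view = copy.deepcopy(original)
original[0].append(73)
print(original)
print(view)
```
[[9, 9, 73], [4, 5, 7]]
[[9, 9], [4, 5, 7]]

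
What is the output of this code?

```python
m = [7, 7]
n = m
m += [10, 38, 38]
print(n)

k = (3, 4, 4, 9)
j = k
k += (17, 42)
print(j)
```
[7, 7, 10, 38, 38]
(3, 4, 4, 9)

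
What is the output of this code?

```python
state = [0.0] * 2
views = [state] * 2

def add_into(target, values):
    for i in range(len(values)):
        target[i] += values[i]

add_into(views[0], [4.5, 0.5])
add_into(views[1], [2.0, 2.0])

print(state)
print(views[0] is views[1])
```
[6.5, 2.5]
True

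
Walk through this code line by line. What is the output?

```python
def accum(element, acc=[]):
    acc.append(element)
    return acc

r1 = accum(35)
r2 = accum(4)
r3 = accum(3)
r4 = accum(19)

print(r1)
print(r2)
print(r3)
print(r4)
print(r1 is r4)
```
[35, 4, 3, 19]
[35, 4, 3, 19]
[35, 4, 3, 19]
[35, 4, 3, 19]
True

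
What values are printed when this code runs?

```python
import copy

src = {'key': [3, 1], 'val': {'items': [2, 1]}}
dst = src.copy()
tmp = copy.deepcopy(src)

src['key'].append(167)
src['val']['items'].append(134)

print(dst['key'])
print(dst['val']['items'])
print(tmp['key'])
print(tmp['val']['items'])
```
[3, 1, 167]
[2, 1, 134]
[3, 1]
[2, 1]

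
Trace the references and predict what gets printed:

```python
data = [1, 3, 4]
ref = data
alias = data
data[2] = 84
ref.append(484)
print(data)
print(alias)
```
[1, 3, 84, 484]
[1, 3, 84, 484]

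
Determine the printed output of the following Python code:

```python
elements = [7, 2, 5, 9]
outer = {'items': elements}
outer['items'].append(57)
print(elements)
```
[7, 2, 5, 9, 57]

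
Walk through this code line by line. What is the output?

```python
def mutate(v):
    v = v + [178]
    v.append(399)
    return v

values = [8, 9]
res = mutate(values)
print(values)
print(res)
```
[8, 9]
[8, 9, 178, 399]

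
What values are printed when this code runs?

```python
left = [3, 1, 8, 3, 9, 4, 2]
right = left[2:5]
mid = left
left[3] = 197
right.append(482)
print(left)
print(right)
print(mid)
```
[3, 1, 8, 197, 9, 4, 2]
[8, 3, 9, 482]
[3, 1, 8, 197, 9, 4, 2]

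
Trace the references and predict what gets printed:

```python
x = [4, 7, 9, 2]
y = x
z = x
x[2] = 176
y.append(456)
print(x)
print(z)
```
[4, 7, 176, 2, 456]
[4, 7, 176, 2, 456]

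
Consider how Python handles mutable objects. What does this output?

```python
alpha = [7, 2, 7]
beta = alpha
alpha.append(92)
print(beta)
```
[7, 2, 7, 92]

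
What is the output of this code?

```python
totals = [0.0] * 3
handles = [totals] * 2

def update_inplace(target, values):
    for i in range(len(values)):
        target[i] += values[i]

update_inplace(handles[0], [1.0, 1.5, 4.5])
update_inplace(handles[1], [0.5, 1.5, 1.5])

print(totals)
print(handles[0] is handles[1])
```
[1.5, 3.0, 6.0]
True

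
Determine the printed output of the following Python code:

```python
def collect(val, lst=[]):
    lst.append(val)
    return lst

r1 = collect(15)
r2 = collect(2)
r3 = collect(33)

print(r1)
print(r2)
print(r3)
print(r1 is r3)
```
[15, 2, 33]
[15, 2, 33]
[15, 2, 33]
True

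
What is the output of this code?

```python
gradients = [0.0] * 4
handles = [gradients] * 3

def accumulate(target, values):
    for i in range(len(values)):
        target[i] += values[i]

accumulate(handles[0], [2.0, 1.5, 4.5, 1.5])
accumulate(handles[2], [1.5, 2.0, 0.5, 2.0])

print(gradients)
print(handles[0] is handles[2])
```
[3.5, 3.5, 5.0, 3.5]
True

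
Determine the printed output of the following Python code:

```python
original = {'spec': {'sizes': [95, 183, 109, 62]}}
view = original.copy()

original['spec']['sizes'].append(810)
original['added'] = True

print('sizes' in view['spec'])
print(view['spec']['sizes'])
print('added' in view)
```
True
[95, 183, 109, 62, 810]
False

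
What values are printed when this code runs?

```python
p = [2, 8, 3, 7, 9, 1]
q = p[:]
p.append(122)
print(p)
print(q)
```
[2, 8, 3, 7, 9, 1, 122]
[2, 8, 3, 7, 9, 1]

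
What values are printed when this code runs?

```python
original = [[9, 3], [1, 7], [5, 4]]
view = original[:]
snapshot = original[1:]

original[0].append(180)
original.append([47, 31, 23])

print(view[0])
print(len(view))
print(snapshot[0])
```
[9, 3, 180]
3
[1, 7]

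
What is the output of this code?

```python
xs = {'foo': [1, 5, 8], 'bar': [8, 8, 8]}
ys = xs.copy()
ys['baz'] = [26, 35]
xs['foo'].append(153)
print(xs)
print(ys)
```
{'foo': [1, 5, 8, 153], 'bar': [8, 8, 8]}
{'foo': [1, 5, 8, 153], 'bar': [8, 8, 8], 'baz': [26, 35]}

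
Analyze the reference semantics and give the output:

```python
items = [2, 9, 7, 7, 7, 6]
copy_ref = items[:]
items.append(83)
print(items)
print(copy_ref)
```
[2, 9, 7, 7, 7, 6, 83]
[2, 9, 7, 7, 7, 6]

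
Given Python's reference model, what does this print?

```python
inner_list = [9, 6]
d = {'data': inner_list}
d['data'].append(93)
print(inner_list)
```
[9, 6, 93]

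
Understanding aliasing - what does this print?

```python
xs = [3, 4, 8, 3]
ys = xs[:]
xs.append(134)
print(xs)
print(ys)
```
[3, 4, 8, 3, 134]
[3, 4, 8, 3]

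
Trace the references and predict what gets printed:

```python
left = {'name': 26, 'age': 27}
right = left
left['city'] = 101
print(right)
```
{'name': 26, 'age': 27, 'city': 101}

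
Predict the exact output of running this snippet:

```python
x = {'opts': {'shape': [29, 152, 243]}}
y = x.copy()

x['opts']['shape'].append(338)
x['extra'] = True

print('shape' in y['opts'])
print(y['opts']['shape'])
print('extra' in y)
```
True
[29, 152, 243, 338]
False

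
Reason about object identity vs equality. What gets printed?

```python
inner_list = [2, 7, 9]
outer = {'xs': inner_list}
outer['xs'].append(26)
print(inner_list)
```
[2, 7, 9, 26]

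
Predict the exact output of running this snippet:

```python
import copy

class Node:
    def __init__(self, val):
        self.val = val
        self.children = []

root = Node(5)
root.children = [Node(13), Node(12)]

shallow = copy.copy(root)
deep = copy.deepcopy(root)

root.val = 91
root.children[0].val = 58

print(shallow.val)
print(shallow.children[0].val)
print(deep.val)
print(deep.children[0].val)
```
5
58
5
13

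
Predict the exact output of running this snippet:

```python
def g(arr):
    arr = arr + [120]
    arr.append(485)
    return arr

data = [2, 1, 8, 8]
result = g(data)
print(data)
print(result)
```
[2, 1, 8, 8]
[2, 1, 8, 8, 120, 485]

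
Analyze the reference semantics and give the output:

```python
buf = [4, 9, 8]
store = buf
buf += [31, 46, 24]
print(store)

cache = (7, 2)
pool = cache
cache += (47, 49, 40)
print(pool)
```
[4, 9, 8, 31, 46, 24]
(7, 2)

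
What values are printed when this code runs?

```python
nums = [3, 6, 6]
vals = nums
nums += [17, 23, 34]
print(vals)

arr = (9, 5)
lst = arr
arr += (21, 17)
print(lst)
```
[3, 6, 6, 17, 23, 34]
(9, 5)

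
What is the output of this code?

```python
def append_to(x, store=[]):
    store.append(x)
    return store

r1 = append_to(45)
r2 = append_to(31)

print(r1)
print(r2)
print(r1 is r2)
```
[45, 31]
[45, 31]
True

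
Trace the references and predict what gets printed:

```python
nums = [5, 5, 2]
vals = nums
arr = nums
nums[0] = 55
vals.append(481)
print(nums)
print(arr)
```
[55, 5, 2, 481]
[55, 5, 2, 481]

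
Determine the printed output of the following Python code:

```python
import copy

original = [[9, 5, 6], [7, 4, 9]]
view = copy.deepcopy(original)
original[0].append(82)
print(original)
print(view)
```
[[9, 5, 6, 82], [7, 4, 9]]
[[9, 5, 6], [7, 4, 9]]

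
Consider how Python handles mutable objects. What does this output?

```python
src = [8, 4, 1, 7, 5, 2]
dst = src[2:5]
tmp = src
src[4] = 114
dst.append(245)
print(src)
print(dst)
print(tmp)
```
[8, 4, 1, 7, 114, 2]
[1, 7, 5, 245]
[8, 4, 1, 7, 114, 2]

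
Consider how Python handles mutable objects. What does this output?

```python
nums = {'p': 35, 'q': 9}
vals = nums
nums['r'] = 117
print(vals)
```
{'p': 35, 'q': 9, 'r': 117}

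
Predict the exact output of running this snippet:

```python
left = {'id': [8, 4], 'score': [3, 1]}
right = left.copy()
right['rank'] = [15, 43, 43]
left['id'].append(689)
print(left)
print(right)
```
{'id': [8, 4, 689], 'score': [3, 1]}
{'id': [8, 4, 689], 'score': [3, 1], 'rank': [15, 43, 43]}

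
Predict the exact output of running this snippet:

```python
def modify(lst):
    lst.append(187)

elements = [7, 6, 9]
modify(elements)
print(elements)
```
[7, 6, 9, 187]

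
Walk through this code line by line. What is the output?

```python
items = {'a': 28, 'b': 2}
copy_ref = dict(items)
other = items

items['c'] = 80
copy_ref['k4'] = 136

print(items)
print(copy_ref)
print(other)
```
{'a': 28, 'b': 2, 'c': 80}
{'a': 28, 'b': 2, 'k4': 136}
{'a': 28, 'b': 2, 'c': 80}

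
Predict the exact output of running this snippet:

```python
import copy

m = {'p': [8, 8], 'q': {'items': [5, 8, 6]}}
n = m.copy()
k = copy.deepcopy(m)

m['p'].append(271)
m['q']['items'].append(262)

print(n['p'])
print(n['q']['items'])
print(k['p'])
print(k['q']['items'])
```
[8, 8, 271]
[5, 8, 6, 262]
[8, 8]
[5, 8, 6]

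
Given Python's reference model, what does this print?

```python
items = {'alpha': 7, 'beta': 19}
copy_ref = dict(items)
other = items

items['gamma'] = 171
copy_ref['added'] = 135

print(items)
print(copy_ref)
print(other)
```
{'alpha': 7, 'beta': 19, 'gamma': 171}
{'alpha': 7, 'beta': 19, 'added': 135}
{'alpha': 7, 'beta': 19, 'gamma': 171}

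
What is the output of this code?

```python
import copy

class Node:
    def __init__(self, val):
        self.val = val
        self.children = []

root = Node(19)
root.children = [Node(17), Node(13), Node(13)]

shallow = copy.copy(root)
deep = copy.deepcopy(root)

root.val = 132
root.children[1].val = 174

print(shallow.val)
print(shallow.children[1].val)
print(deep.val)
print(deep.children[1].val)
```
19
174
19
13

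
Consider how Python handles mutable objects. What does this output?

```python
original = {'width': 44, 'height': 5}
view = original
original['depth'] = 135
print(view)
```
{'width': 44, 'height': 5, 'depth': 135}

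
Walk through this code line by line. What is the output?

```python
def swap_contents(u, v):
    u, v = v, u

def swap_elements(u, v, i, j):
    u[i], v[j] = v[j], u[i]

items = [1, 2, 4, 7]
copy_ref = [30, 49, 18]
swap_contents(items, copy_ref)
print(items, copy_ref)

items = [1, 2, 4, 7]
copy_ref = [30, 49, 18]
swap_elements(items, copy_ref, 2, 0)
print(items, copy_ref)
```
[1, 2, 4, 7] [30, 49, 18]
[1, 2, 30, 7] [4, 49, 18]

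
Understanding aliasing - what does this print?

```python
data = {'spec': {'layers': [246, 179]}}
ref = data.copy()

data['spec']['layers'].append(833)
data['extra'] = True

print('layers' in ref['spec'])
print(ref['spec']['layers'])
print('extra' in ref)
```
True
[246, 179, 833]
False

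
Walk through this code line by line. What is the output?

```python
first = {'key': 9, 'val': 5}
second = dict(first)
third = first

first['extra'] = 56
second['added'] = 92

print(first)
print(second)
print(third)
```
{'key': 9, 'val': 5, 'extra': 56}
{'key': 9, 'val': 5, 'added': 92}
{'key': 9, 'val': 5, 'extra': 56}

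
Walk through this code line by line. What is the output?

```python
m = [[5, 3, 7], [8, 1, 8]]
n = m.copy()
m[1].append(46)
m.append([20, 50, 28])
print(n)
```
[[5, 3, 7], [8, 1, 8, 46]]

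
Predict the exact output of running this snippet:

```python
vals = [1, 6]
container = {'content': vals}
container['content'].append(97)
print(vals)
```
[1, 6, 97]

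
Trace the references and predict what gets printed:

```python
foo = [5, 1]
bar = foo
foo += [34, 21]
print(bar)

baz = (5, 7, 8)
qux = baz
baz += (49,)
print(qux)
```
[5, 1, 34, 21]
(5, 7, 8)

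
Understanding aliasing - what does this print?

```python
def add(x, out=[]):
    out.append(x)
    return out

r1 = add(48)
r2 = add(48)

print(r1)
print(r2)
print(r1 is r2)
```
[48, 48]
[48, 48]
True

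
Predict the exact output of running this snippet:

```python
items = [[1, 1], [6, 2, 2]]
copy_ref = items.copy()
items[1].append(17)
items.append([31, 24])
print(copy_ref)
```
[[1, 1], [6, 2, 2, 17]]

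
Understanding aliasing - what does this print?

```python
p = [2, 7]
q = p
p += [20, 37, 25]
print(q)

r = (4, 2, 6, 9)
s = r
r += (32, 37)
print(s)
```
[2, 7, 20, 37, 25]
(4, 2, 6, 9)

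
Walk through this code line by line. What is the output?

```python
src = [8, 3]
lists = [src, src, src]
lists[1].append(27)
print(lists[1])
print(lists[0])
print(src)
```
[8, 3, 27]
[8, 3, 27]
[8, 3, 27]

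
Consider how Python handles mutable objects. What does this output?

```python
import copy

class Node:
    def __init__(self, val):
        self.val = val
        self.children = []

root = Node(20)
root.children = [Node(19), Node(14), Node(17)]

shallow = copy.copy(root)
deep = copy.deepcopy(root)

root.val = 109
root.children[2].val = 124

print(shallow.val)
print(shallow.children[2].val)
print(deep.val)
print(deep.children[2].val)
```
20
124
20
17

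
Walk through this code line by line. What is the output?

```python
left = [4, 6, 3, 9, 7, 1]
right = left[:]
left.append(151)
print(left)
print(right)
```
[4, 6, 3, 9, 7, 1, 151]
[4, 6, 3, 9, 7, 1]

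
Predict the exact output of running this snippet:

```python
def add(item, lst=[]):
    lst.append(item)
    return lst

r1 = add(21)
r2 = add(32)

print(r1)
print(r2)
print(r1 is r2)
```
[21, 32]
[21, 32]
True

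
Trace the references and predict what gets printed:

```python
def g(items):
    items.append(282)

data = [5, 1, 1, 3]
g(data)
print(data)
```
[5, 1, 1, 3, 282]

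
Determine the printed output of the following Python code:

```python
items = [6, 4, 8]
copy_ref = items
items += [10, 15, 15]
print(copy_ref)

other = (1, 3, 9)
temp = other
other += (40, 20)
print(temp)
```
[6, 4, 8, 10, 15, 15]
(1, 3, 9)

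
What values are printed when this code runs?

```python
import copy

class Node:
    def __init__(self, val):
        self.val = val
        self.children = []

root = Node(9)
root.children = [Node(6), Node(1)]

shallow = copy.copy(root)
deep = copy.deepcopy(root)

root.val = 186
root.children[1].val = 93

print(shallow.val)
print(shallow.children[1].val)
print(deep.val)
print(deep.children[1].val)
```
9
93
9
1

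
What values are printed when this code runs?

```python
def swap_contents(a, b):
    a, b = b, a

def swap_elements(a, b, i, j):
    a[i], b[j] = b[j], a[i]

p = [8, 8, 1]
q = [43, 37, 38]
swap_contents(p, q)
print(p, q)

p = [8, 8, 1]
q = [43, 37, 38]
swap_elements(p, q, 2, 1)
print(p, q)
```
[8, 8, 1] [43, 37, 38]
[8, 8, 37] [43, 1, 38]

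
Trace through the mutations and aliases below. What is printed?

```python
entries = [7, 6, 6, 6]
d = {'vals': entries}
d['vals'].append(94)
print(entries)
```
[7, 6, 6, 6, 94]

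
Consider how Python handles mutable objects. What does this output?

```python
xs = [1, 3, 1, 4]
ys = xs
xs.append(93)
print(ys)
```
[1, 3, 1, 4, 93]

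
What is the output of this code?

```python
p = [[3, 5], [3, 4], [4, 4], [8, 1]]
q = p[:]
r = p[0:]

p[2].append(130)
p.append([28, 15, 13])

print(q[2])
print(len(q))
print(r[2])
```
[4, 4, 130]
4
[4, 4, 130]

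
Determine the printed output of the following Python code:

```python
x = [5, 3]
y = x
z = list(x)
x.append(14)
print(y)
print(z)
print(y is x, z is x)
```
[5, 3, 14]
[5, 3]
True False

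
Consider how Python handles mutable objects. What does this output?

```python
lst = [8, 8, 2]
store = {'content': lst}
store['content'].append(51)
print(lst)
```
[8, 8, 2, 51]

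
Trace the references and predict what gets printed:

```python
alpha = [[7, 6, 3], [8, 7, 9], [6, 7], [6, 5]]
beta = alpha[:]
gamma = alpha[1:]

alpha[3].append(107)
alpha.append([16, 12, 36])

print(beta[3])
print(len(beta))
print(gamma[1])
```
[6, 5, 107]
4
[6, 7]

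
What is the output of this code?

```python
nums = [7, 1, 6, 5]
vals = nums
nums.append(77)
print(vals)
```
[7, 1, 6, 5, 77]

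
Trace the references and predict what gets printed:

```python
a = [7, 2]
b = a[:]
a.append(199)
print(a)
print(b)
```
[7, 2, 199]
[7, 2]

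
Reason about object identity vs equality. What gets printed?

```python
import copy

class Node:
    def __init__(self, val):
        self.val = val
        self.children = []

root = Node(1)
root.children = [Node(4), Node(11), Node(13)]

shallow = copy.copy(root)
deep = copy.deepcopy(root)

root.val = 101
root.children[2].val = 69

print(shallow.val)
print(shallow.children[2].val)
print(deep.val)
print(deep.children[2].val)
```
1
69
1
13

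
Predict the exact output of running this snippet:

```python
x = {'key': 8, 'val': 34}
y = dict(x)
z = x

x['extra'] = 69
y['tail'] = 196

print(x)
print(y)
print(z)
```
{'key': 8, 'val': 34, 'extra': 69}
{'key': 8, 'val': 34, 'tail': 196}
{'key': 8, 'val': 34, 'extra': 69}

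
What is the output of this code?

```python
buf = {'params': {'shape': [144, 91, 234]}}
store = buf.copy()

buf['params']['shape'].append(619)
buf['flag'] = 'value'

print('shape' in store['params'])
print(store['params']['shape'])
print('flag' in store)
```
True
[144, 91, 234, 619]
False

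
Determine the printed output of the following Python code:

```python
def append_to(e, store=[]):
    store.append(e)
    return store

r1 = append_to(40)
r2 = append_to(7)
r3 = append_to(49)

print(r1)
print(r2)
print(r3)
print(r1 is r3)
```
[40, 7, 49]
[40, 7, 49]
[40, 7, 49]
True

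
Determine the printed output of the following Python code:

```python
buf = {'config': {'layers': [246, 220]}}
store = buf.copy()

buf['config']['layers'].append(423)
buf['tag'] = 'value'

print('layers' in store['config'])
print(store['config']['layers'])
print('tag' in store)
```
True
[246, 220, 423]
False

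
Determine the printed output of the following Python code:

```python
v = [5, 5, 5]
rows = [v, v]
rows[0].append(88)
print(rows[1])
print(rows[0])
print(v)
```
[5, 5, 5, 88]
[5, 5, 5, 88]
[5, 5, 5, 88]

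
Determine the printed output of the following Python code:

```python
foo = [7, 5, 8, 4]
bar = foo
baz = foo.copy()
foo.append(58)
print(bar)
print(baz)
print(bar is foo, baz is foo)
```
[7, 5, 8, 4, 58]
[7, 5, 8, 4]
True False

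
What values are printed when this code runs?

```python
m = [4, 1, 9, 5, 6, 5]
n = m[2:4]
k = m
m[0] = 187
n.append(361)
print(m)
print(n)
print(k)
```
[187, 1, 9, 5, 6, 5]
[9, 5, 361]
[187, 1, 9, 5, 6, 5]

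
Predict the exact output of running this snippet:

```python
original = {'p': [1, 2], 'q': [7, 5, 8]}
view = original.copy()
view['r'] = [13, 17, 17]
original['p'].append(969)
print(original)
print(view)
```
{'p': [1, 2, 969], 'q': [7, 5, 8]}
{'p': [1, 2, 969], 'q': [7, 5, 8], 'r': [13, 17, 17]}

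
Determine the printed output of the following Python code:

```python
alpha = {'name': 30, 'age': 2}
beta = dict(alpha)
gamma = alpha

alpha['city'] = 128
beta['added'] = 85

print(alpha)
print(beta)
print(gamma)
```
{'name': 30, 'age': 2, 'city': 128}
{'name': 30, 'age': 2, 'added': 85}
{'name': 30, 'age': 2, 'city': 128}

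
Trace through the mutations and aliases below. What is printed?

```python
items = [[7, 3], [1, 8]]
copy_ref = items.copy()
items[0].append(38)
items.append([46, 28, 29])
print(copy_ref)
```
[[7, 3, 38], [1, 8]]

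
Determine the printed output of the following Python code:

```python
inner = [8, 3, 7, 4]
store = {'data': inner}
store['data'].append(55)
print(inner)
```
[8, 3, 7, 4, 55]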